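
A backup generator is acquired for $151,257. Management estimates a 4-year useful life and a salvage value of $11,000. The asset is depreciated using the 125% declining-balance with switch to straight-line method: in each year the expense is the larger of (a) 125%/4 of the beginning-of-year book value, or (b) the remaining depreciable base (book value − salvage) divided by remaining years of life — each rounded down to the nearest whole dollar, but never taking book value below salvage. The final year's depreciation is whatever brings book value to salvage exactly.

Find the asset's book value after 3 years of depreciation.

$41,247

Depreciable base = $151,257 − $11,000 = $140,257.
Year 1: DB = ⌊$151,257 × 125%/4⌋ = $47,267; SL = ⌊$140,257/4⌋ = $35,064 → take DB $47,267. Book value $103,990.
Year 2: DB = ⌊$103,990 × 125%/4⌋ = $32,496; SL = ⌊$92,990/3⌋ = $30,996 → take DB $32,496. Book value $71,494.
Year 3: DB = ⌊$71,494 × 125%/4⌋ = $22,341; SL = ⌊$60,494/2⌋ = $30,247 → take SL $30,247. Book value $41,247.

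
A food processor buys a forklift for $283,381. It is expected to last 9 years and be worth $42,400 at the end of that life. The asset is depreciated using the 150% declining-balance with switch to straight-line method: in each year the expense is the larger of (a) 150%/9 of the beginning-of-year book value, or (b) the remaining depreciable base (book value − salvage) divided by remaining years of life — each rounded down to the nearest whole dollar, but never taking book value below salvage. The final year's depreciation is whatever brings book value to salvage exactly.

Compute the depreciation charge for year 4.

Depreciable base = $283,381 − $42,400 = $240,981.
Year 1: DB = ⌊$283,381 × 150%/9⌋ = $47,230; SL = ⌊$240,981/9⌋ = $26,775 → take DB $47,230. Book value $236,151.
Year 2: DB = ⌊$236,151 × 150%/9⌋ = $39,358; SL = ⌊$193,751/8⌋ = $24,218 → take DB $39,358. Book value $196,793.
Year 3: DB = ⌊$196,793 × 150%/9⌋ = $32,798; SL = ⌊$154,393/7⌋ = $22,056 → take DB $32,798. Book value $163,995.
Year 4: DB = ⌊$163,995 × 150%/9⌋ = $27,332; SL = ⌊$121,595/6⌋ = $20,265 → take DB $27,332. Book value $136,663.

$27,332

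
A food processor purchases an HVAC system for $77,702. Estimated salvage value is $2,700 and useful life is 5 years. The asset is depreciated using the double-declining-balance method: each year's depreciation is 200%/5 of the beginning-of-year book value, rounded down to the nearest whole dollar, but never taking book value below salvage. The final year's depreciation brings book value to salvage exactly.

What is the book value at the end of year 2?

Depreciable base = $77,702 − $2,700 = $75,002.
Year 1: ⌊$77,702 × 200%/5⌋ = $31,080. Book value $46,622.
Year 2: ⌊$46,622 × 200%/5⌋ = $18,648. Book value $27,974.

$27,974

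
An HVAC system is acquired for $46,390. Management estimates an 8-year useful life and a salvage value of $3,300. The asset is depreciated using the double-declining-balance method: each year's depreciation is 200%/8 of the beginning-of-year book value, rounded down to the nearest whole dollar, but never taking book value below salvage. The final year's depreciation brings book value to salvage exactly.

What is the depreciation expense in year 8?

$2,894

Depreciable base = $46,390 − $3,300 = $43,090.
Year 1: ⌊$46,390 × 200%/8⌋ = $11,597. Book value $34,793.
Year 2: ⌊$34,793 × 200%/8⌋ = $8,698. Book value $26,095.
Year 3: ⌊$26,095 × 200%/8⌋ = $6,523. Book value $19,572.
Year 4: ⌊$19,572 × 200%/8⌋ = $4,893. Book value $14,679.
Year 5: ⌊$14,679 × 200%/8⌋ = $3,669. Book value $11,010.
Year 6: ⌊$11,010 × 200%/8⌋ = $2,752. Book value $8,258.
Year 7: ⌊$8,258 × 200%/8⌋ = $2,064. Book value $6,194.
Year 8 (final): $6,194 − $3,300 = $2,894. Book value $3,300.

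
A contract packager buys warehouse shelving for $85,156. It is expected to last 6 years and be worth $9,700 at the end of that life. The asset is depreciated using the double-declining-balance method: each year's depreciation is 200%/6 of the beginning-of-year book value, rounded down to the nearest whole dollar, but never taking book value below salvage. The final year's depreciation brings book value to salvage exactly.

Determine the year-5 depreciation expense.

$5,607

Depreciable base = $85,156 − $9,700 = $75,456.
Year 1: ⌊$85,156 × 200%/6⌋ = $28,385. Book value $56,771.
Year 2: ⌊$56,771 × 200%/6⌋ = $18,923. Book value $37,848.
Year 3: ⌊$37,848 × 200%/6⌋ = $12,616. Book value $25,232.
Year 4: ⌊$25,232 × 200%/6⌋ = $8,410. Book value $16,822.
Year 5: ⌊$16,822 × 200%/6⌋ = $5,607. Book value $11,215.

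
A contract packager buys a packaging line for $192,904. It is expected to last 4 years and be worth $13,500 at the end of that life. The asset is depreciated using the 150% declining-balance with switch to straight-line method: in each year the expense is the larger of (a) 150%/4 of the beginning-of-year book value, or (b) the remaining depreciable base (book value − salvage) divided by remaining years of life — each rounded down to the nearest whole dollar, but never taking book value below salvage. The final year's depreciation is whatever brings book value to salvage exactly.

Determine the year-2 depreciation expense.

$45,211

Depreciable base = $192,904 − $13,500 = $179,404.
Year 1: DB = ⌊$192,904 × 150%/4⌋ = $72,339; SL = ⌊$179,404/4⌋ = $44,851 → take DB $72,339. Book value $120,565.
Year 2: DB = ⌊$120,565 × 150%/4⌋ = $45,211; SL = ⌊$107,065/3⌋ = $35,688 → take DB $45,211. Book value $75,354.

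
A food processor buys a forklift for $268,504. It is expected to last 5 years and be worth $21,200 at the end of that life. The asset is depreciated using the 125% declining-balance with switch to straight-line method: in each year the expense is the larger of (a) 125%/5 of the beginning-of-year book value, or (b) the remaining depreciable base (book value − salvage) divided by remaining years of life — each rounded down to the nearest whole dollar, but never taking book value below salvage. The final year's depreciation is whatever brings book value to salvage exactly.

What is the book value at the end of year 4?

$64,478

Depreciable base = $268,504 − $21,200 = $247,304.
Year 1: DB = ⌊$268,504 × 125%/5⌋ = $67,126; SL = ⌊$247,304/5⌋ = $49,460 → take DB $67,126. Book value $201,378.
Year 2: DB = ⌊$201,378 × 125%/5⌋ = $50,344; SL = ⌊$180,178/4⌋ = $45,044 → take DB $50,344. Book value $151,034.
Year 3: DB = ⌊$151,034 × 125%/5⌋ = $37,758; SL = ⌊$129,834/3⌋ = $43,278 → take SL $43,278. Book value $107,756.
Year 4: DB = ⌊$107,756 × 125%/5⌋ = $26,939; SL = ⌊$86,556/2⌋ = $43,278 → take SL $43,278. Book value $64,478.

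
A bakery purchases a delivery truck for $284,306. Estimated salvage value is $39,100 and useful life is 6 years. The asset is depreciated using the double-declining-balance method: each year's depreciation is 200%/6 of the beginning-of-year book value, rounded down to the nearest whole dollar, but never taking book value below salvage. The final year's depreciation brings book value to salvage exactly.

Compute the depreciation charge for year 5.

Depreciable base = $284,306 − $39,100 = $245,206.
Year 1: ⌊$284,306 × 200%/6⌋ = $94,768. Book value $189,538.
Year 2: ⌊$189,538 × 200%/6⌋ = $63,179. Book value $126,359.
Year 3: ⌊$126,359 × 200%/6⌋ = $42,119. Book value $84,240.
Year 4: ⌊$84,240 × 200%/6⌋ = $28,080. Book value $56,160.
Year 5: ⌊$56,160 × 200%/6⌋ = $18,720, capped at $17,060. Book value $39,100.

$17,060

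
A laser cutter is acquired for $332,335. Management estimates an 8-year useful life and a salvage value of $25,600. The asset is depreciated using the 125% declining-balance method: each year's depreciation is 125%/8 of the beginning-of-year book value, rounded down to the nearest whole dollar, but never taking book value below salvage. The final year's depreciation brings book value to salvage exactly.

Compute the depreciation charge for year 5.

Depreciable base = $332,335 − $25,600 = $306,735.
Year 1: ⌊$332,335 × 125%/8⌋ = $51,927. Book value $280,408.
Year 2: ⌊$280,408 × 125%/8⌋ = $43,813. Book value $236,595.
Year 3: ⌊$236,595 × 125%/8⌋ = $36,967. Book value $199,628.
Year 4: ⌊$199,628 × 125%/8⌋ = $31,191. Book value $168,437.
Year 5: ⌊$168,437 × 125%/8⌋ = $26,318. Book value $142,119.

$26,318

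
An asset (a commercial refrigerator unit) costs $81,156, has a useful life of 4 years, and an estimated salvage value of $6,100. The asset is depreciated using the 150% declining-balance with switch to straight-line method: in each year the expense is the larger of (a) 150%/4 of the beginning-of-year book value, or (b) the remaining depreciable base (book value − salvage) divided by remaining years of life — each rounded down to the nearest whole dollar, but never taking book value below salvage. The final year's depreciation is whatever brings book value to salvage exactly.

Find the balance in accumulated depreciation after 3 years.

Depreciable base = $81,156 − $6,100 = $75,056.
Year 1: DB = ⌊$81,156 × 150%/4⌋ = $30,433; SL = ⌊$75,056/4⌋ = $18,764 → take DB $30,433. Book value $50,723.
Year 2: DB = ⌊$50,723 × 150%/4⌋ = $19,021; SL = ⌊$44,623/3⌋ = $14,874 → take DB $19,021. Book value $31,702.
Year 3: DB = ⌊$31,702 × 150%/4⌋ = $11,888; SL = ⌊$25,602/2⌋ = $12,801 → take SL $12,801. Book value $18,901.
Accumulated through year 3 = $81,156 − $18,901 = $62,255.

$62,255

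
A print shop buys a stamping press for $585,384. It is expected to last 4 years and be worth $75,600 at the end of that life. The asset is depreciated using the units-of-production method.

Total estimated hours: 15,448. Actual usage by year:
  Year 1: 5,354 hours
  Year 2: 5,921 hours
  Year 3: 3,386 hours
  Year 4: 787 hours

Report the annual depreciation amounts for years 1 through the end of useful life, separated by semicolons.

Depreciable base = $585,384 − $75,600 = $509,784.
Rate = $509,784 / 15,448 hours = $33 per hour.
Year 1: 5,354 × $33 = $176,682. Book value $408,702.
Year 2: 5,921 × $33 = $195,393. Book value $213,309.
Year 3: 3,386 × $33 = $111,738. Book value $101,571.
Year 4: 787 × $33 = $25,971. Book value $75,600.

$176,682; $195,393; $111,738; $25,971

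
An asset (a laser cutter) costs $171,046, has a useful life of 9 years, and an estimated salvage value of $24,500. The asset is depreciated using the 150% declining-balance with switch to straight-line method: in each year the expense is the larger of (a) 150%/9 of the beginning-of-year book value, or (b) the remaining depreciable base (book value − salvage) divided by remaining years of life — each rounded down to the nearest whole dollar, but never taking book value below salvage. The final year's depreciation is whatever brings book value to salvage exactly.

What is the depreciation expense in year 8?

Depreciable base = $171,046 − $24,500 = $146,546.
Year 1: DB = ⌊$171,046 × 150%/9⌋ = $28,507; SL = ⌊$146,546/9⌋ = $16,282 → take DB $28,507. Book value $142,539.
Year 2: DB = ⌊$142,539 × 150%/9⌋ = $23,756; SL = ⌊$118,039/8⌋ = $14,754 → take DB $23,756. Book value $118,783.
Year 3: DB = ⌊$118,783 × 150%/9⌋ = $19,797; SL = ⌊$94,283/7⌋ = $13,469 → take DB $19,797. Book value $98,986.
Year 4: DB = ⌊$98,986 × 150%/9⌋ = $16,497; SL = ⌊$74,486/6⌋ = $12,414 → take DB $16,497. Book value $82,489.
Year 5: DB = ⌊$82,489 × 150%/9⌋ = $13,748; SL = ⌊$57,989/5⌋ = $11,597 → take DB $13,748. Book value $68,741.
Year 6: DB = ⌊$68,741 × 150%/9⌋ = $11,456; SL = ⌊$44,241/4⌋ = $11,060 → take DB $11,456. Book value $57,285.
Year 7: DB = ⌊$57,285 × 150%/9⌋ = $9,547; SL = ⌊$32,785/3⌋ = $10,928 → take SL $10,928. Book value $46,357.
Year 8: DB = ⌊$46,357 × 150%/9⌋ = $7,726; SL = ⌊$21,857/2⌋ = $10,928 → take SL $10,928. Book value $35,429.

$10,928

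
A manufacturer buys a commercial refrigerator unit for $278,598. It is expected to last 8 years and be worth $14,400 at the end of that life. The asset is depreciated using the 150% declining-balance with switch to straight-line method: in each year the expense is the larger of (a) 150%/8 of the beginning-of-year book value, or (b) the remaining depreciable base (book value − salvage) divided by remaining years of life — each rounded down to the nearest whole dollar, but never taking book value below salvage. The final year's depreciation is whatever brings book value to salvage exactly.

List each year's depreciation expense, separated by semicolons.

$52,237; $42,442; $34,484; $28,019; $26,754; $26,754; $26,754; $26,754

Depreciable base = $278,598 − $14,400 = $264,198.
Year 1: DB = ⌊$278,598 × 150%/8⌋ = $52,237; SL = ⌊$264,198/8⌋ = $33,024 → take DB $52,237. Book value $226,361.
Year 2: DB = ⌊$226,361 × 150%/8⌋ = $42,442; SL = ⌊$211,961/7⌋ = $30,280 → take DB $42,442. Book value $183,919.
Year 3: DB = ⌊$183,919 × 150%/8⌋ = $34,484; SL = ⌊$169,519/6⌋ = $28,253 → take DB $34,484. Book value $149,435.
Year 4: DB = ⌊$149,435 × 150%/8⌋ = $28,019; SL = ⌊$135,035/5⌋ = $27,007 → take DB $28,019. Book value $121,416.
Year 5: DB = ⌊$121,416 × 150%/8⌋ = $22,765; SL = ⌊$107,016/4⌋ = $26,754 → take SL $26,754. Book value $94,662.
Year 6: DB = ⌊$94,662 × 150%/8⌋ = $17,749; SL = ⌊$80,262/3⌋ = $26,754 → take SL $26,754. Book value $67,908.
Year 7: DB = ⌊$67,908 × 150%/8⌋ = $12,732; SL = ⌊$53,508/2⌋ = $26,754 → take SL $26,754. Book value $41,154.
Year 8 (final): $41,154 − $14,400 = $26,754. Book value $14,400.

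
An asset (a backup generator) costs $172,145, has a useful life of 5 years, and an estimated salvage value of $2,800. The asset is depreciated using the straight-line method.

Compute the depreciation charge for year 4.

$33,869

Depreciable base = $172,145 − $2,800 = $169,345.
Annual expense = $169,345 / 5 = $33,869.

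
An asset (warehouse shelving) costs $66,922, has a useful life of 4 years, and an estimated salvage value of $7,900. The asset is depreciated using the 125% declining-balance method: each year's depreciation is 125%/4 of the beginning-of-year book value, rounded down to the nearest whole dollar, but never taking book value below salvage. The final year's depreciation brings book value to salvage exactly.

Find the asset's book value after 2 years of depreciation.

Depreciable base = $66,922 − $7,900 = $59,022.
Year 1: ⌊$66,922 × 125%/4⌋ = $20,913. Book value $46,009.
Year 2: ⌊$46,009 × 125%/4⌋ = $14,377. Book value $31,632.

$31,632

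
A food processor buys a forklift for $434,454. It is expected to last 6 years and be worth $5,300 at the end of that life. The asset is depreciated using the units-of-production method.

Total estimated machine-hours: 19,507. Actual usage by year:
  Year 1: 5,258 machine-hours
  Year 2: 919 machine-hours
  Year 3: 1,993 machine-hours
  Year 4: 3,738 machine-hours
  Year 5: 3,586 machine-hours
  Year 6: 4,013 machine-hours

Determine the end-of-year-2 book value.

Depreciable base = $434,454 − $5,300 = $429,154.
Rate = $429,154 / 19,507 machine-hours = $22 per machine-hour.
Year 1: 5,258 × $22 = $115,676. Book value $318,778.
Year 2: 919 × $22 = $20,218. Book value $298,560.

$298,560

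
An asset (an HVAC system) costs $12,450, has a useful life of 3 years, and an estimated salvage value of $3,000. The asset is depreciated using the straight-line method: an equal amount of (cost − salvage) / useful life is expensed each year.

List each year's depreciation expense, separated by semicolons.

Depreciable base = $12,450 − $3,000 = $9,450.
Annual expense = $9,450 / 3 = $3,150.
End of year 1: book value $9,300.
End of year 2: book value $6,150.
End of year 3: book value $3,000.

$3,150; $3,150; $3,150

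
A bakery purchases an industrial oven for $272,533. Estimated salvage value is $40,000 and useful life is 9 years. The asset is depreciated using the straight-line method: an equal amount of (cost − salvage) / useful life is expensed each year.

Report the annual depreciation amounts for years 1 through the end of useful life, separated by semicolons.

Depreciable base = $272,533 − $40,000 = $232,533.
Annual expense = $232,533 / 9 = $25,837.
End of year 1: book value $246,696.
End of year 2: book value $220,859.
End of year 3: book value $195,022.
End of year 4: book value $169,185.
End of year 5: book value $143,348.
End of year 6: book value $117,511.
End of year 7: book value $91,674.
End of year 8: book value $65,837.
End of year 9: book value $40,000.

$25,837; $25,837; $25,837; $25,837; $25,837; $25,837; $25,837; $25,837; $25,837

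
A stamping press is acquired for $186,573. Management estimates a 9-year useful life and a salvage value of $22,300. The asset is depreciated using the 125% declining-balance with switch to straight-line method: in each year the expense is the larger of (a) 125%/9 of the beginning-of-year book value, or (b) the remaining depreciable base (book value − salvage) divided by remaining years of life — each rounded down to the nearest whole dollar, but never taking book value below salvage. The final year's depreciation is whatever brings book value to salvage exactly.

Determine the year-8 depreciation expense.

$16,058

Depreciable base = $186,573 − $22,300 = $164,273.
Year 1: DB = ⌊$186,573 × 125%/9⌋ = $25,912; SL = ⌊$164,273/9⌋ = $18,252 → take DB $25,912. Book value $160,661.
Year 2: DB = ⌊$160,661 × 125%/9⌋ = $22,314; SL = ⌊$138,361/8⌋ = $17,295 → take DB $22,314. Book value $138,347.
Year 3: DB = ⌊$138,347 × 125%/9⌋ = $19,214; SL = ⌊$116,047/7⌋ = $16,578 → take DB $19,214. Book value $119,133.
Year 4: DB = ⌊$119,133 × 125%/9⌋ = $16,546; SL = ⌊$96,833/6⌋ = $16,138 → take DB $16,546. Book value $102,587.
Year 5: DB = ⌊$102,587 × 125%/9⌋ = $14,248; SL = ⌊$80,287/5⌋ = $16,057 → take SL $16,057. Book value $86,530.
Year 6: DB = ⌊$86,530 × 125%/9⌋ = $12,018; SL = ⌊$64,230/4⌋ = $16,057 → take SL $16,057. Book value $70,473.
Year 7: DB = ⌊$70,473 × 125%/9⌋ = $9,787; SL = ⌊$48,173/3⌋ = $16,057 → take SL $16,057. Book value $54,416.
Year 8: DB = ⌊$54,416 × 125%/9⌋ = $7,557; SL = ⌊$32,116/2⌋ = $16,058 → take SL $16,058. Book value $38,358.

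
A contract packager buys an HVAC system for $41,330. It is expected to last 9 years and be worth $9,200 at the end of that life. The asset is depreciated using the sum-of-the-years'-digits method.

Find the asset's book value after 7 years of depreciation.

$11,342

Depreciable base = $41,330 − $9,200 = $32,130.
Sum of the years' digits = 9+8+7+6+5+4+3+2+1 = 45.
Year 1: $32,130 × 9/45 = $6,426. Book value $34,904.
Year 2: $32,130 × 8/45 = $5,712. Book value $29,192.
Year 3: $32,130 × 7/45 = $4,998. Book value $24,194.
Year 4: $32,130 × 6/45 = $4,284. Book value $19,910.
Year 5: $32,130 × 5/45 = $3,570. Book value $16,340.
Year 6: $32,130 × 4/45 = $2,856. Book value $13,484.
Year 7: $32,130 × 3/45 = $2,142. Book value $11,342.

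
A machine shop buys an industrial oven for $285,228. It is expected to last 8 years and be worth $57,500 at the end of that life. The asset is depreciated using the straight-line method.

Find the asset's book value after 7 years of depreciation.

$85,966

Depreciable base = $285,228 − $57,500 = $227,728.
Annual expense = $227,728 / 8 = $28,466.
End of year 1: book value $256,762.
End of year 2: book value $228,296.
End of year 3: book value $199,830.
End of year 4: book value $171,364.
End of year 5: book value $142,898.
End of year 6: book value $114,432.
End of year 7: book value $85,966.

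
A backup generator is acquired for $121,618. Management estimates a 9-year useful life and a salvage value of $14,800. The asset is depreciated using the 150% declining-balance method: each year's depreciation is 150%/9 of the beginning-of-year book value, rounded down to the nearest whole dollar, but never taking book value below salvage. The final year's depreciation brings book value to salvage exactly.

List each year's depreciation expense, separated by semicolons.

$20,269; $16,891; $14,076; $11,730; $9,775; $8,146; $6,788; $5,657; $13,486

Depreciable base = $121,618 − $14,800 = $106,818.
Year 1: ⌊$121,618 × 150%/9⌋ = $20,269. Book value $101,349.
Year 2: ⌊$101,349 × 150%/9⌋ = $16,891. Book value $84,458.
Year 3: ⌊$84,458 × 150%/9⌋ = $14,076. Book value $70,382.
Year 4: ⌊$70,382 × 150%/9⌋ = $11,730. Book value $58,652.
Year 5: ⌊$58,652 × 150%/9⌋ = $9,775. Book value $48,877.
Year 6: ⌊$48,877 × 150%/9⌋ = $8,146. Book value $40,731.
Year 7: ⌊$40,731 × 150%/9⌋ = $6,788. Book value $33,943.
Year 8: ⌊$33,943 × 150%/9⌋ = $5,657. Book value $28,286.
Year 9 (final): $28,286 − $14,800 = $13,486. Book value $14,800.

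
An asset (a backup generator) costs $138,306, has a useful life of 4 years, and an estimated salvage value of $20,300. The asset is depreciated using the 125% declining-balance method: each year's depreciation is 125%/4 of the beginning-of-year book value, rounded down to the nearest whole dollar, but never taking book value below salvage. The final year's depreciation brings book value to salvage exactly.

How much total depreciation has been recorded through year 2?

$72,934

Depreciable base = $138,306 − $20,300 = $118,006.
Year 1: ⌊$138,306 × 125%/4⌋ = $43,220. Book value $95,086.
Year 2: ⌊$95,086 × 125%/4⌋ = $29,714. Book value $65,372.
Accumulated through year 2 = $138,306 − $65,372 = $72,934.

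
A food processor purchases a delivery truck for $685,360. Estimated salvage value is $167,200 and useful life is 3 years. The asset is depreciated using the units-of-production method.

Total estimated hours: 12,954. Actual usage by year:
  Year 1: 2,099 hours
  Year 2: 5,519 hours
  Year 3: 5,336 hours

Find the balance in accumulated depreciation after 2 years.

Depreciable base = $685,360 − $167,200 = $518,160.
Rate = $518,160 / 12,954 hours = $40 per hour.
Year 1: 2,099 × $40 = $83,960. Book value $601,400.
Year 2: 5,519 × $40 = $220,760. Book value $380,640.
Accumulated through year 2 = $685,360 − $380,640 = $304,720.

$304,720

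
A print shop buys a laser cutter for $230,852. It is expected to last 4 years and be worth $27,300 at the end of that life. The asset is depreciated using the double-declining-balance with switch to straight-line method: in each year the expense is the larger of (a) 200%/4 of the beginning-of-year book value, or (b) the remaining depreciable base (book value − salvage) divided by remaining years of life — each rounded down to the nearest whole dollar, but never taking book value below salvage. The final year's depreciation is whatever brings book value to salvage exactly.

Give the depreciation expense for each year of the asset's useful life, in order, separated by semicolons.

$115,426; $57,713; $28,856; $1,557

Depreciable base = $230,852 − $27,300 = $203,552.
Year 1: DB = ⌊$230,852 × 200%/4⌋ = $115,426; SL = ⌊$203,552/4⌋ = $50,888 → take DB $115,426. Book value $115,426.
Year 2: DB = ⌊$115,426 × 200%/4⌋ = $57,713; SL = ⌊$88,126/3⌋ = $29,375 → take DB $57,713. Book value $57,713.
Year 3: DB = ⌊$57,713 × 200%/4⌋ = $28,856; SL = ⌊$30,413/2⌋ = $15,206 → take DB $28,856. Book value $28,857.
Year 4 (final): $28,857 − $27,300 = $1,557. Book value $27,300.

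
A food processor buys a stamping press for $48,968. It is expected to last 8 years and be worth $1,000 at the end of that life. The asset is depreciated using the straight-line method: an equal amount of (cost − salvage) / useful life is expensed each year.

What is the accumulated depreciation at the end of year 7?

$41,972

Depreciable base = $48,968 − $1,000 = $47,968.
Annual expense = $47,968 / 8 = $5,996.
End of year 1: book value $42,972.
End of year 2: book value $36,976.
End of year 3: book value $30,980.
End of year 4: book value $24,984.
End of year 5: book value $18,988.
End of year 6: book value $12,992.
End of year 7: book value $6,996.
Accumulated through year 7 = $48,968 − $6,996 = $41,972.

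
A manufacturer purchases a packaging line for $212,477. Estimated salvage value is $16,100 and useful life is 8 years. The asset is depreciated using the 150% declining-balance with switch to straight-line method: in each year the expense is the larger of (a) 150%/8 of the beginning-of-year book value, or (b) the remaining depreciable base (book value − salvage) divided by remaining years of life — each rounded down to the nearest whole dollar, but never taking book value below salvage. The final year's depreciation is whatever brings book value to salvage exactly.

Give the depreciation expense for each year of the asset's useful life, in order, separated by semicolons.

Depreciable base = $212,477 − $16,100 = $196,377.
Year 1: DB = ⌊$212,477 × 150%/8⌋ = $39,839; SL = ⌊$196,377/8⌋ = $24,547 → take DB $39,839. Book value $172,638.
Year 2: DB = ⌊$172,638 × 150%/8⌋ = $32,369; SL = ⌊$156,538/7⌋ = $22,362 → take DB $32,369. Book value $140,269.
Year 3: DB = ⌊$140,269 × 150%/8⌋ = $26,300; SL = ⌊$124,169/6⌋ = $20,694 → take DB $26,300. Book value $113,969.
Year 4: DB = ⌊$113,969 × 150%/8⌋ = $21,369; SL = ⌊$97,869/5⌋ = $19,573 → take DB $21,369. Book value $92,600.
Year 5: DB = ⌊$92,600 × 150%/8⌋ = $17,362; SL = ⌊$76,500/4⌋ = $19,125 → take SL $19,125. Book value $73,475.
Year 6: DB = ⌊$73,475 × 150%/8⌋ = $13,776; SL = ⌊$57,375/3⌋ = $19,125 → take SL $19,125. Book value $54,350.
Year 7: DB = ⌊$54,350 × 150%/8⌋ = $10,190; SL = ⌊$38,250/2⌋ = $19,125 → take SL $19,125. Book value $35,225.
Year 8 (final): $35,225 − $16,100 = $19,125. Book value $16,100.

$39,839; $32,369; $26,300; $21,369; $19,125; $19,125; $19,125; $19,125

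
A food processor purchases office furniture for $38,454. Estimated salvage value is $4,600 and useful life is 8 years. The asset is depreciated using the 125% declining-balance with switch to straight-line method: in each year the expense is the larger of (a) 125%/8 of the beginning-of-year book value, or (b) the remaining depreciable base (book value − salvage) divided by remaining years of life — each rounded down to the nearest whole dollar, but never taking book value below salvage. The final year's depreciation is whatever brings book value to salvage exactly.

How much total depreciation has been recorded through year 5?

Depreciable base = $38,454 − $4,600 = $33,854.
Year 1: DB = ⌊$38,454 × 125%/8⌋ = $6,008; SL = ⌊$33,854/8⌋ = $4,231 → take DB $6,008. Book value $32,446.
Year 2: DB = ⌊$32,446 × 125%/8⌋ = $5,069; SL = ⌊$27,846/7⌋ = $3,978 → take DB $5,069. Book value $27,377.
Year 3: DB = ⌊$27,377 × 125%/8⌋ = $4,277; SL = ⌊$22,777/6⌋ = $3,796 → take DB $4,277. Book value $23,100.
Year 4: DB = ⌊$23,100 × 125%/8⌋ = $3,609; SL = ⌊$18,500/5⌋ = $3,700 → take SL $3,700. Book value $19,400.
Year 5: DB = ⌊$19,400 × 125%/8⌋ = $3,031; SL = ⌊$14,800/4⌋ = $3,700 → take SL $3,700. Book value $15,700.
Accumulated through year 5 = $38,454 − $15,700 = $22,754.

$22,754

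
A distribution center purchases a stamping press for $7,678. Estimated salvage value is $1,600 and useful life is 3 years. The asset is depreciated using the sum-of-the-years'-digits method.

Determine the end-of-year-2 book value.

Depreciable base = $7,678 − $1,600 = $6,078.
Sum of the years' digits = 3+2+1 = 6.
Year 1: $6,078 × 3/6 = $3,039. Book value $4,639.
Year 2: $6,078 × 2/6 = $2,026. Book value $2,613.

$2,613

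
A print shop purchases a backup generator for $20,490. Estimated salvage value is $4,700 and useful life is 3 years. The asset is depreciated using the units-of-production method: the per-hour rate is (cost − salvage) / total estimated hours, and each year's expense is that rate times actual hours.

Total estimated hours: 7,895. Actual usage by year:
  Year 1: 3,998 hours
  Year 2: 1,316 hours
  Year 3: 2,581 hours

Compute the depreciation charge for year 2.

Depreciable base = $20,490 − $4,700 = $15,790.
Rate = $15,790 / 7,895 hours = $2 per hour.
Year 1: 3,998 × $2 = $7,996. Book value $12,494.
Year 2: 1,316 × $2 = $2,632. Book value $9,862.

$2,632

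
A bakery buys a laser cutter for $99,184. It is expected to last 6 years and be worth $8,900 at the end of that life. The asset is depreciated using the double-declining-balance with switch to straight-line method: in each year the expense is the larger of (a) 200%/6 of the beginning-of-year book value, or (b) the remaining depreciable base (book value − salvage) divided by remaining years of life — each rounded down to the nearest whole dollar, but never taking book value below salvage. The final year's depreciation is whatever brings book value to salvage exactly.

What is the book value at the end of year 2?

$44,082

Depreciable base = $99,184 − $8,900 = $90,284.
Year 1: DB = ⌊$99,184 × 200%/6⌋ = $33,061; SL = ⌊$90,284/6⌋ = $15,047 → take DB $33,061. Book value $66,123.
Year 2: DB = ⌊$66,123 × 200%/6⌋ = $22,041; SL = ⌊$57,223/5⌋ = $11,444 → take DB $22,041. Book value $44,082.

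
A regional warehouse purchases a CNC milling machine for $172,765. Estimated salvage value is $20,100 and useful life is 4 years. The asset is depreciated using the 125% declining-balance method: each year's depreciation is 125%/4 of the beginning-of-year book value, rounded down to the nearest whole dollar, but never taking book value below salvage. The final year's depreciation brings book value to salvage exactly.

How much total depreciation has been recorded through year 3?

Depreciable base = $172,765 − $20,100 = $152,665.
Year 1: ⌊$172,765 × 125%/4⌋ = $53,989. Book value $118,776.
Year 2: ⌊$118,776 × 125%/4⌋ = $37,117. Book value $81,659.
Year 3: ⌊$81,659 × 125%/4⌋ = $25,518. Book value $56,141.
Accumulated through year 3 = $172,765 − $56,141 = $116,624.

$116,624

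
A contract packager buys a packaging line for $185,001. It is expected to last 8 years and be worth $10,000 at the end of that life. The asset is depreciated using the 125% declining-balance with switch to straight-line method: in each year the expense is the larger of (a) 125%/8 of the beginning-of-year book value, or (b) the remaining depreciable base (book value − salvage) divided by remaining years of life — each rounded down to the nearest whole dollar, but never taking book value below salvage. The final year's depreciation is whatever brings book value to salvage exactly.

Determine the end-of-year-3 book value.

$111,127

Depreciable base = $185,001 − $10,000 = $175,001.
Year 1: DB = ⌊$185,001 × 125%/8⌋ = $28,906; SL = ⌊$175,001/8⌋ = $21,875 → take DB $28,906. Book value $156,095.
Year 2: DB = ⌊$156,095 × 125%/8⌋ = $24,389; SL = ⌊$146,095/7⌋ = $20,870 → take DB $24,389. Book value $131,706.
Year 3: DB = ⌊$131,706 × 125%/8⌋ = $20,579; SL = ⌊$121,706/6⌋ = $20,284 → take DB $20,579. Book value $111,127.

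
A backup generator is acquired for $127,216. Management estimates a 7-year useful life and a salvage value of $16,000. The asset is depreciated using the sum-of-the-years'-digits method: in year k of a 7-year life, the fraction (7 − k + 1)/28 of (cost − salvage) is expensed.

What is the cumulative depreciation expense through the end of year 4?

$87,384

Depreciable base = $127,216 − $16,000 = $111,216.
Sum of the years' digits = 7+6+5+4+3+2+1 = 28.
Year 1: $111,216 × 7/28 = $27,804. Book value $99,412.
Year 2: $111,216 × 6/28 = $23,832. Book value $75,580.
Year 3: $111,216 × 5/28 = $19,860. Book value $55,720.
Year 4: $111,216 × 4/28 = $15,888. Book value $39,832.
Accumulated through year 4 = $127,216 − $39,832 = $87,384.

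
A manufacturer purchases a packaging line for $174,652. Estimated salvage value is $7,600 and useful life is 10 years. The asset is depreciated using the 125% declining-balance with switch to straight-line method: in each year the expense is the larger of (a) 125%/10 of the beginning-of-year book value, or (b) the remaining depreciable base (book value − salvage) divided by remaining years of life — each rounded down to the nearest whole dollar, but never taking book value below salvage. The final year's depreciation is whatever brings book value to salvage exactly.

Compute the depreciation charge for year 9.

Depreciable base = $174,652 − $7,600 = $167,052.
Year 1: DB = ⌊$174,652 × 125%/10⌋ = $21,831; SL = ⌊$167,052/10⌋ = $16,705 → take DB $21,831. Book value $152,821.
Year 2: DB = ⌊$152,821 × 125%/10⌋ = $19,102; SL = ⌊$145,221/9⌋ = $16,135 → take DB $19,102. Book value $133,719.
Year 3: DB = ⌊$133,719 × 125%/10⌋ = $16,714; SL = ⌊$126,119/8⌋ = $15,764 → take DB $16,714. Book value $117,005.
Year 4: DB = ⌊$117,005 × 125%/10⌋ = $14,625; SL = ⌊$109,405/7⌋ = $15,629 → take SL $15,629. Book value $101,376.
Year 5: DB = ⌊$101,376 × 125%/10⌋ = $12,672; SL = ⌊$93,776/6⌋ = $15,629 → take SL $15,629. Book value $85,747.
Year 6: DB = ⌊$85,747 × 125%/10⌋ = $10,718; SL = ⌊$78,147/5⌋ = $15,629 → take SL $15,629. Book value $70,118.
Year 7: DB = ⌊$70,118 × 125%/10⌋ = $8,764; SL = ⌊$62,518/4⌋ = $15,629 → take SL $15,629. Book value $54,489.
Year 8: DB = ⌊$54,489 × 125%/10⌋ = $6,811; SL = ⌊$46,889/3⌋ = $15,629 → take SL $15,629. Book value $38,860.
Year 9: DB = ⌊$38,860 × 125%/10⌋ = $4,857; SL = ⌊$31,260/2⌋ = $15,630 → take SL $15,630. Book value $23,230.

$15,630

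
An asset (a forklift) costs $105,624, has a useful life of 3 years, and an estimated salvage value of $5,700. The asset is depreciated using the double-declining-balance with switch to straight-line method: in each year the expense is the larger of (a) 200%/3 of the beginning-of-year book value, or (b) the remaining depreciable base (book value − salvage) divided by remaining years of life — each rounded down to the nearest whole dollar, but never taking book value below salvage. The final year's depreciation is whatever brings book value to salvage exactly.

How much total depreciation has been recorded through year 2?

Depreciable base = $105,624 − $5,700 = $99,924.
Year 1: DB = ⌊$105,624 × 200%/3⌋ = $70,416; SL = ⌊$99,924/3⌋ = $33,308 → take DB $70,416. Book value $35,208.
Year 2: DB = ⌊$35,208 × 200%/3⌋ = $23,472; SL = ⌊$29,508/2⌋ = $14,754 → take DB $23,472. Book value $11,736.
Accumulated through year 2 = $105,624 − $11,736 = $93,888.

$93,888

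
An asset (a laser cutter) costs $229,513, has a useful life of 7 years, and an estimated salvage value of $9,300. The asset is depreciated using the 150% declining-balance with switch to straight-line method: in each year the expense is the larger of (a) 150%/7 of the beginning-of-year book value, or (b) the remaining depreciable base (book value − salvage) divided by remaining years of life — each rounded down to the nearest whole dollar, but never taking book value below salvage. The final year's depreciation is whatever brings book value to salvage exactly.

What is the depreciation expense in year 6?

$25,507

Depreciable base = $229,513 − $9,300 = $220,213.
Year 1: DB = ⌊$229,513 × 150%/7⌋ = $49,181; SL = ⌊$220,213/7⌋ = $31,459 → take DB $49,181. Book value $180,332.
Year 2: DB = ⌊$180,332 × 150%/7⌋ = $38,642; SL = ⌊$171,032/6⌋ = $28,505 → take DB $38,642. Book value $141,690.
Year 3: DB = ⌊$141,690 × 150%/7⌋ = $30,362; SL = ⌊$132,390/5⌋ = $26,478 → take DB $30,362. Book value $111,328.
Year 4: DB = ⌊$111,328 × 150%/7⌋ = $23,856; SL = ⌊$102,028/4⌋ = $25,507 → take SL $25,507. Book value $85,821.
Year 5: DB = ⌊$85,821 × 150%/7⌋ = $18,390; SL = ⌊$76,521/3⌋ = $25,507 → take SL $25,507. Book value $60,314.
Year 6: DB = ⌊$60,314 × 150%/7⌋ = $12,924; SL = ⌊$51,014/2⌋ = $25,507 → take SL $25,507. Book value $34,807.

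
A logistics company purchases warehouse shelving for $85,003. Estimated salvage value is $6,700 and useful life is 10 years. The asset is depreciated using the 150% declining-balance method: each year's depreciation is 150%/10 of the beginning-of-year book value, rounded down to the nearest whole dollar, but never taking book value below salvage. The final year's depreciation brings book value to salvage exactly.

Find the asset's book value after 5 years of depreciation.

Depreciable base = $85,003 − $6,700 = $78,303.
Year 1: ⌊$85,003 × 150%/10⌋ = $12,750. Book value $72,253.
Year 2: ⌊$72,253 × 150%/10⌋ = $10,837. Book value $61,416.
Year 3: ⌊$61,416 × 150%/10⌋ = $9,212. Book value $52,204.
Year 4: ⌊$52,204 × 150%/10⌋ = $7,830. Book value $44,374.
Year 5: ⌊$44,374 × 150%/10⌋ = $6,656. Book value $37,718.

$37,718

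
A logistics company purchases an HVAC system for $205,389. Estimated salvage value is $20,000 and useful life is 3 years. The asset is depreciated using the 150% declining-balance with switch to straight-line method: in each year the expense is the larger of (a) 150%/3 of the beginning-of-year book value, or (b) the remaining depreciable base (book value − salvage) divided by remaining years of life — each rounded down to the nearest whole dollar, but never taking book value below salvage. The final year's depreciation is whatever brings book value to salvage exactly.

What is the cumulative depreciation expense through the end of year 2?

Depreciable base = $205,389 − $20,000 = $185,389.
Year 1: DB = ⌊$205,389 × 150%/3⌋ = $102,694; SL = ⌊$185,389/3⌋ = $61,796 → take DB $102,694. Book value $102,695.
Year 2: DB = ⌊$102,695 × 150%/3⌋ = $51,347; SL = ⌊$82,695/2⌋ = $41,347 → take DB $51,347. Book value $51,348.
Accumulated through year 2 = $205,389 − $51,348 = $154,041.

$154,041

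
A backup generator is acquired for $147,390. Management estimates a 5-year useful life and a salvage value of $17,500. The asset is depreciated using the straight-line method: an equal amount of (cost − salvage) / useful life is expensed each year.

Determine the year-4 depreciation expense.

Depreciable base = $147,390 − $17,500 = $129,890.
Annual expense = $129,890 / 5 = $25,978.

$25,978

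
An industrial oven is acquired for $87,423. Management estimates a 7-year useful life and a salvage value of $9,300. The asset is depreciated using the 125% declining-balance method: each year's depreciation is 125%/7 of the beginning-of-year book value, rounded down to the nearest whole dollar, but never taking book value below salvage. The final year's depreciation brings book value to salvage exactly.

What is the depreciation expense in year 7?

$17,559

Depreciable base = $87,423 − $9,300 = $78,123.
Year 1: ⌊$87,423 × 125%/7⌋ = $15,611. Book value $71,812.
Year 2: ⌊$71,812 × 125%/7⌋ = $12,823. Book value $58,989.
Year 3: ⌊$58,989 × 125%/7⌋ = $10,533. Book value $48,456.
Year 4: ⌊$48,456 × 125%/7⌋ = $8,652. Book value $39,804.
Year 5: ⌊$39,804 × 125%/7⌋ = $7,107. Book value $32,697.
Year 6: ⌊$32,697 × 125%/7⌋ = $5,838. Book value $26,859.
Year 7 (final): $26,859 − $9,300 = $17,559. Book value $9,300.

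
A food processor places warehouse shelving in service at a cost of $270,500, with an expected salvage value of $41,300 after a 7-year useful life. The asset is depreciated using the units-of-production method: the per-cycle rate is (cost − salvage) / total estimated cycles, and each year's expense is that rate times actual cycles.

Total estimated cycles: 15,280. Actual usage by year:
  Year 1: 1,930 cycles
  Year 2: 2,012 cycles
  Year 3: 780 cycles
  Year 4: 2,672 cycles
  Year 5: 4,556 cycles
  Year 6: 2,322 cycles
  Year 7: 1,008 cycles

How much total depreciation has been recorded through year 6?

Depreciable base = $270,500 − $41,300 = $229,200.
Rate = $229,200 / 15,280 cycles = $15 per cycle.
Year 1: 1,930 × $15 = $28,950. Book value $241,550.
Year 2: 2,012 × $15 = $30,180. Book value $211,370.
Year 3: 780 × $15 = $11,700. Book value $199,670.
Year 4: 2,672 × $15 = $40,080. Book value $159,590.
Year 5: 4,556 × $15 = $68,340. Book value $91,250.
Year 6: 2,322 × $15 = $34,830. Book value $56,420.
Accumulated through year 6 = $270,500 − $56,420 = $214,080.

$214,080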